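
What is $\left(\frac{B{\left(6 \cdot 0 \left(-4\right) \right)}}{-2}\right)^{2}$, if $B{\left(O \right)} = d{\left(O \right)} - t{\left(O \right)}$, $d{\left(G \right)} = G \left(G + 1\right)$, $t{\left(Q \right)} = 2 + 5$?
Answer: $\frac{49}{4} \approx 12.25$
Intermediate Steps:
$t{\left(Q \right)} = 7$
$d{\left(G \right)} = G \left(1 + G\right)$
$B{\left(O \right)} = -7 + O \left(1 + O\right)$ ($B{\left(O \right)} = O \left(1 + O\right) - 7 = -7 + O \left(1 + O\right)$)
$\left(\frac{B{\left(6 \cdot 0 \left(-4\right) \right)}}{-2}\right)^{2} = \left(\frac{-7 + 6 \cdot 0 \left(-4\right) \left(1 + 6 \cdot 0 \left(-4\right)\right)}{-2}\right)^{2} = \left(\left(-7 + 0 \left(-4\right) \left(1 + 0 \left(-4\right)\right)\right) \left(- \frac{1}{2}\right)\right)^{2} = \left(\left(-7 + 0 \left(1 + 0\right)\right) \left(- \frac{1}{2}\right)\right)^{2} = \left(\left(-7 + 0 \cdot 1\right) \left(- \frac{1}{2}\right)\right)^{2} = \left(\left(-7 + 0\right) \left(- \frac{1}{2}\right)\right)^{2} = \left(\left(-7\right) \left(- \frac{1}{2}\right)\right)^{2} = \left(\frac{7}{2}\right)^{2} = \frac{49}{4}$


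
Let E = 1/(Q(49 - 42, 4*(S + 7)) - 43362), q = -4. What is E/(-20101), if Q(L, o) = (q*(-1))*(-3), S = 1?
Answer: 1/871860774 ≈ 1.1470e-9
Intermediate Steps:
Q(L, o) = -12 (Q(L, o) = -4*(-1)*(-3) = 4*(-3) = -12)
E = -1/43374 (E = 1/(-12 - 43362) = 1/(-43374) = -1/43374 ≈ -2.3055e-5)
E/(-20101) = -1/43374/(-20101) = -1/43374*(-1/20101) = 1/871860774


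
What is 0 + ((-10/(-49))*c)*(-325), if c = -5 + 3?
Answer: 6500/49 ≈ 132.65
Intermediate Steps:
c = -2
0 + ((-10/(-49))*c)*(-325) = 0 + (-10/(-49)*(-2))*(-325) = 0 + (-10*(-1/49)*(-2))*(-325) = 0 + ((10/49)*(-2))*(-325) = 0 - 20/49*(-325) = 0 + 6500/49 = 6500/49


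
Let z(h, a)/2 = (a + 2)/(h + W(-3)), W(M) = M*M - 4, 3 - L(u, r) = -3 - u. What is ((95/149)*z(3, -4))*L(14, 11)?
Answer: -950/149 ≈ -6.3758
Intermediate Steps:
L(u, r) = 6 + u (L(u, r) = 3 - (-3 - u) = 3 + (3 + u) = 6 + u)
W(M) = -4 + M² (W(M) = M² - 4 = -4 + M²)
z(h, a) = 2*(2 + a)/(5 + h) (z(h, a) = 2*((a + 2)/(h + (-4 + (-3)²))) = 2*((2 + a)/(h + (-4 + 9))) = 2*((2 + a)/(h + 5)) = 2*((2 + a)/(5 + h)) = 2*(2 + a)/(5 + h))
((95/149)*z(3, -4))*L(14, 11) = ((95/149)*(2*(2 - 4)/(5 + 3)))*(6 + 14) = ((95*(1/149))*(2*(-2)/8))*20 = (95*(2*(⅛)*(-2))/149)*20 = ((95/149)*(-½))*20 = -95/298*20 = -950/149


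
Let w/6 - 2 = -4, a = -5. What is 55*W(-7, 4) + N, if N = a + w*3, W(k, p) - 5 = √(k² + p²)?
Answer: 234 + 55*√65 ≈ 677.42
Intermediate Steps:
w = -12 (w = 12 + 6*(-4) = 12 - 24 = -12)
W(k, p) = 5 + √(k² + p²)
N = -41 (N = -5 - 12*3 = -5 - 36 = -41)
55*W(-7, 4) + N = 55*(5 + √((-7)² + 4²)) - 41 = 55*(5 + √(49 + 16)) - 41 = 55*(5 + √65) - 41 = (275 + 55*√65) - 41 = 234 + 55*√65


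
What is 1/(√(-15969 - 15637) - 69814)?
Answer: -34907/2437013101 - I*√31606/4874026202 ≈ -1.4324e-5 - 3.6475e-8*I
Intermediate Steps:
1/(√(-15969 - 15637) - 69814) = 1/(√(-31606) - 69814) = 1/(I*√31606 - 69814) = 1/(-69814 + I*√31606)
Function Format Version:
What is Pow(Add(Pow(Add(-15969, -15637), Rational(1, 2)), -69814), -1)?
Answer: Add(Rational(-34907, 2437013101), Mul(Rational(-1, 4874026202), I, Pow(31606, Rational(1, 2)))) ≈ Add(-1.4324e-5, Mul(-3.6475e-8, I))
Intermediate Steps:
Pow(Add(Pow(Add(-15969, -15637), Rational(1, 2)), -69814), -1) = Pow(Add(Pow(-31606, Rational(1, 2)), -69814), -1) = Pow(Add(Mul(I, Pow(31606, Rational(1, 2))), -69814), -1) = Pow(Add(-69814, Mul(I, Pow(31606, Rational(1, 2)))), -1)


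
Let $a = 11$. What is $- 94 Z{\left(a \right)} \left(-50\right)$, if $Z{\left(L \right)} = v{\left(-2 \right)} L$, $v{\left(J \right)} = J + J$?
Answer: $-206800$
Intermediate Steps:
$v{\left(J \right)} = 2 J$
$Z{\left(L \right)} = - 4 L$ ($Z{\left(L \right)} = 2 \left(-2\right) L = - 4 L$)
$- 94 Z{\left(a \right)} \left(-50\right) = - 94 \left(\left(-4\right) 11\right) \left(-50\right) = \left(-94\right) \left(-44\right) \left(-50\right) = 4136 \left(-50\right) = -206800$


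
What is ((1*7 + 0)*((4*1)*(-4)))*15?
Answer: -1680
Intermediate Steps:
((1*7 + 0)*((4*1)*(-4)))*15 = ((7 + 0)*(4*(-4)))*15 = (7*(-16))*15 = -112*15 = -1680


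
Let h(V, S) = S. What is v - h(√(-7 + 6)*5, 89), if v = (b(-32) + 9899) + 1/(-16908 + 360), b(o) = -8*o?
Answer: 166572167/16548 ≈ 10066.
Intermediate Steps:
v = 168044939/16548 (v = (-8*(-32) + 9899) + 1/(-16908 + 360) = (256 + 9899) + 1/(-16548) = 10155 - 1/16548 = 168044939/16548 ≈ 10155.)
v - h(√(-7 + 6)*5, 89) = 168044939/16548 - 1*89 = 168044939/16548 - 89 = 166572167/16548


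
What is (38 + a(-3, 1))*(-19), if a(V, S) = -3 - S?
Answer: -646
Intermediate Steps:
(38 + a(-3, 1))*(-19) = (38 + (-3 - 1*1))*(-19) = (38 + (-3 - 1))*(-19) = (38 - 4)*(-19) = 34*(-19) = -646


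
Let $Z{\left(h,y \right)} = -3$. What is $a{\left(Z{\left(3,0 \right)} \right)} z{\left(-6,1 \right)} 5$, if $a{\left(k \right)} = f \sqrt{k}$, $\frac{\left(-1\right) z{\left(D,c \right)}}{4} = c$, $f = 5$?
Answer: $- 100 i \sqrt{3} \approx - 173.21 i$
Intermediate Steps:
$z{\left(D,c \right)} = - 4 c$
$a{\left(k \right)} = 5 \sqrt{k}$
$a{\left(Z{\left(3,0 \right)} \right)} z{\left(-6,1 \right)} 5 = 5 \sqrt{-3} \left(\left(-4\right) 1\right) 5 = 5 i \sqrt{3} \left(-4\right) 5 = - 20 i \sqrt{3} \cdot 5 = - 100 i \sqrt{3}$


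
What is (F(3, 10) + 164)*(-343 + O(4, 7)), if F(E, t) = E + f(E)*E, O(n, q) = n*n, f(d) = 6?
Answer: -60495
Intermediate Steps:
O(n, q) = n²
F(E, t) = 7*E (F(E, t) = E + 6*E = 7*E)
(F(3, 10) + 164)*(-343 + O(4, 7)) = (7*3 + 164)*(-343 + 4²) = (21 + 164)*(-343 + 16) = 185*(-327) = -60495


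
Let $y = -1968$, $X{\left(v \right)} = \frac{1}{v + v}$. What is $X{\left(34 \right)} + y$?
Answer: $- \frac{133823}{68} \approx -1968.0$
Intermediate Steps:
$X{\left(v \right)} = \frac{1}{2 v}$
$X{\left(34 \right)} + y = \frac{1}{2 \cdot 34} - 1968 = \frac{1}{2} \cdot \frac{1}{34} - 1968 = \frac{1}{68} - 1968 = - \frac{133823}{68}$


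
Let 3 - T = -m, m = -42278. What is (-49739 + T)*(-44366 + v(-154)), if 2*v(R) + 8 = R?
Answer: 4089746258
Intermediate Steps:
T = -42275 (T = 3 - (-1)*(-42278) = 3 - 1*42278 = 3 - 42278 = -42275)
v(R) = -4 + R/2
(-49739 + T)*(-44366 + v(-154)) = (-49739 - 42275)*(-44366 + (-4 + (½)*(-154))) = -92014*(-44366 + (-4 - 77)) = -92014*(-44366 - 81) = -92014*(-44447) = 4089746258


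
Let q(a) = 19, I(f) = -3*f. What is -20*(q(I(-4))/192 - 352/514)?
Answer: 144545/12336 ≈ 11.717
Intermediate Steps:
-20*(q(I(-4))/192 - 352/514) = -20*(19/192 - 352/514) = -20*(19*(1/192) - 352*1/514) = -20*(19/192 - 176/257) = -20*(-28909/49344) = 144545/12336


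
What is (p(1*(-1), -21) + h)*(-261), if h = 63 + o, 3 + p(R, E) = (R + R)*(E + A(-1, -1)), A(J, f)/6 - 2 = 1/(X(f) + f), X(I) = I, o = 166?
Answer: -65250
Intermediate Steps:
A(J, f) = 12 + 3/f (A(J, f) = 12 + 6/(f + f) = 12 + 6/((2*f)) = 12 + 6*(1/(2*f)) = 12 + 3/f)
p(R, E) = -3 + 2*R*(9 + E) (p(R, E) = -3 + (R + R)*(E + (12 + 3/(-1))) = -3 + (2*R)*(E + (12 + 3*(-1))) = -3 + (2*R)*(E + (12 - 3)) = -3 + (2*R)*(E + 9) = -3 + (2*R)*(9 + E) = -3 + 2*R*(9 + E))
h = 229 (h = 63 + 166 = 229)
(p(1*(-1), -21) + h)*(-261) = ((-3 + 18*(1*(-1)) + 2*(-21)*(1*(-1))) + 229)*(-261) = ((-3 + 18*(-1) + 2*(-21)*(-1)) + 229)*(-261) = ((-3 - 18 + 42) + 229)*(-261) = (21 + 229)*(-261) = 250*(-261) = -65250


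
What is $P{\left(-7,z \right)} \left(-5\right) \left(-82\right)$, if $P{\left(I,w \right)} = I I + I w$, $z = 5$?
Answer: $5740$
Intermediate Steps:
$P{\left(I,w \right)} = I^{2} + I w$
$P{\left(-7,z \right)} \left(-5\right) \left(-82\right) = - 7 \left(-7 + 5\right) \left(-5\right) \left(-82\right) = \left(-7\right) \left(-2\right) \left(-5\right) \left(-82\right) = 14 \left(-5\right) \left(-82\right) = \left(-70\right) \left(-82\right) = 5740$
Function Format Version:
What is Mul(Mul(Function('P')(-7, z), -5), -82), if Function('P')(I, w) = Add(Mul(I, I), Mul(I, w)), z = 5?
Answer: 5740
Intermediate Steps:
Function('P')(I, w) = Add(Pow(I, 2), Mul(I, w))
Mul(Mul(Function('P')(-7, z), -5), -82) = Mul(Mul(Mul(-7, Add(-7, 5)), -5), -82) = Mul(Mul(Mul(-7, -2), -5), -82) = Mul(Mul(14, -5), -82) = Mul(-70, -82) = 5740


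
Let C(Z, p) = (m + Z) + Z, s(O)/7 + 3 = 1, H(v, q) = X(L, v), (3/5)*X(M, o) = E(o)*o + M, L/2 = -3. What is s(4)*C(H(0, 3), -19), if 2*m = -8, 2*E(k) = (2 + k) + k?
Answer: 336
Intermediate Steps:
E(k) = 1 + k (E(k) = ((2 + k) + k)/2 = (2 + 2*k)/2 = 1 + k)
L = -6 (L = 2*(-3) = -6)
m = -4 (m = (1/2)*(-8) = -4)
X(M, o) = 5*M/3 + 5*o*(1 + o)/3 (X(M, o) = 5*((1 + o)*o + M)/3 = 5*(o*(1 + o) + M)/3 = 5*(M + o*(1 + o))/3 = 5*M/3 + 5*o*(1 + o)/3)
H(v, q) = -10 + 5*v*(1 + v)/3 (H(v, q) = (5/3)*(-6) + 5*v*(1 + v)/3 = -10 + 5*v*(1 + v)/3)
s(O) = -14 (s(O) = -21 + 7*1 = -21 + 7 = -14)
C(Z, p) = -4 + 2*Z (C(Z, p) = (-4 + Z) + Z = -4 + 2*Z)
s(4)*C(H(0, 3), -19) = -14*(-4 + 2*(-10 + (5/3)*0*(1 + 0))) = -14*(-4 + 2*(-10 + (5/3)*0*1)) = -14*(-4 + 2*(-10 + 0)) = -14*(-4 + 2*(-10)) = -14*(-4 - 20) = -14*(-24) = 336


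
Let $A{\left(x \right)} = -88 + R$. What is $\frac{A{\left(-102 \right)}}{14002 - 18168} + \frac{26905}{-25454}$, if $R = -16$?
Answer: $- \frac{54719507}{53020682} \approx -1.032$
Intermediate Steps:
$A{\left(x \right)} = -104$ ($A{\left(x \right)} = -88 - 16 = -104$)
$\frac{A{\left(-102 \right)}}{14002 - 18168} + \frac{26905}{-25454} = - \frac{104}{14002 - 18168} + \frac{26905}{-25454} = - \frac{104}{14002 - 18168} + 26905 \left(- \frac{1}{25454}\right) = - \frac{104}{-4166} - \frac{26905}{25454} = \left(-104\right) \left(- \frac{1}{4166}\right) - \frac{26905}{25454} = \frac{52}{2083} - \frac{26905}{25454} = - \frac{54719507}{53020682}$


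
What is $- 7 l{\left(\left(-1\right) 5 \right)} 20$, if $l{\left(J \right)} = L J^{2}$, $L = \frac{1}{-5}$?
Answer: $700$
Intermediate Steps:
$L = - \frac{1}{5} \approx -0.2$
$l{\left(J \right)} = - \frac{J^{2}}{5}$
$- 7 l{\left(\left(-1\right) 5 \right)} 20 = - 7 \left(- \frac{\left(\left(-1\right) 5\right)^{2}}{5}\right) 20 = - 7 \left(- \frac{\left(-5\right)^{2}}{5}\right) 20 = - 7 \left(\left(- \frac{1}{5}\right) 25\right) 20 = \left(-7\right) \left(-5\right) 20 = 35 \cdot 20 = 700$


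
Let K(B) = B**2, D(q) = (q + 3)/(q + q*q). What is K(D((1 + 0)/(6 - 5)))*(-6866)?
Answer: -27464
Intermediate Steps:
D(q) = (3 + q)/(q + q**2)
K(D((1 + 0)/(6 - 5)))*(-6866) = ((3 + (1 + 0)/(6 - 5))/((((1 + 0)/(6 - 5)))*(1 + (1 + 0)/(6 - 5))))**2*(-6866) = ((3 + 1/1)/(((1/1))*(1 + 1/1)))**2*(-6866) = ((3 + 1*1)/(((1*1))*(1 + 1*1)))**2*(-6866) = ((3 + 1)/(1*(1 + 1)))**2*(-6866) = (1*4/2)**2*(-6866) = (1*(1/2)*4)**2*(-6866) = 2**2*(-6866) = 4*(-6866) = -27464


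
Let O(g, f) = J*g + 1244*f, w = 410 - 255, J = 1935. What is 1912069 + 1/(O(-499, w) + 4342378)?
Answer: 6825384600678/3569633 ≈ 1.9121e+6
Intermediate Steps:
w = 155
O(g, f) = 1244*f + 1935*g (O(g, f) = 1935*g + 1244*f = 1244*f + 1935*g)
1912069 + 1/(O(-499, w) + 4342378) = 1912069 + 1/((1244*155 + 1935*(-499)) + 4342378) = 1912069 + 1/((192820 - 965565) + 4342378) = 1912069 + 1/(-772745 + 4342378) = 1912069 + 1/3569633 = 6825384600678/3569633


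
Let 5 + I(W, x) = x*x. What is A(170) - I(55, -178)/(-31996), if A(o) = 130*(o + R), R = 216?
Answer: 1605590959/31996 ≈ 50181.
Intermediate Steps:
I(W, x) = -5 + x² (I(W, x) = -5 + x*x = -5 + x²)
A(o) = 28080 + 130*o (A(o) = 130*(o + 216) = 130*(216 + o) = 28080 + 130*o)
A(170) - I(55, -178)/(-31996) = (28080 + 130*170) - (-5 + (-178)²)/(-31996) = (28080 + 22100) - (-5 + 31684)*(-1)/31996 = 50180 - 31679*(-1)/31996 = 50180 - 1*(-31679/31996) = 50180 + 31679/31996 = 1605590959/31996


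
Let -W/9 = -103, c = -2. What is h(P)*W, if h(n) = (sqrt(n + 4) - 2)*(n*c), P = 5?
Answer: -9270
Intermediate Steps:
W = 927 (W = -9*(-103) = 927)
h(n) = -2*n*(-2 + sqrt(4 + n)) (h(n) = (sqrt(n + 4) - 2)*(n*(-2)) = (sqrt(4 + n) - 2)*(-2*n) = (-2 + sqrt(4 + n))*(-2*n) = -2*n*(-2 + sqrt(4 + n)))
h(P)*W = (2*5*(2 - sqrt(4 + 5)))*927 = (2*5*(2 - sqrt(9)))*927 = (2*5*(2 - 1*3))*927 = (2*5*(2 - 3))*927 = (2*5*(-1))*927 = -10*927 = -9270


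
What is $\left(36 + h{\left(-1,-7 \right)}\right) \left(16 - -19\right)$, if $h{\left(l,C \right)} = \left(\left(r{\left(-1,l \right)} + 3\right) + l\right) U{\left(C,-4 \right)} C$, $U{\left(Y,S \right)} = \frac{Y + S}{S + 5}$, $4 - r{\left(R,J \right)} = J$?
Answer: $20125$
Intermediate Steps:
$r{\left(R,J \right)} = 4 - J$
$U{\left(Y,S \right)} = \frac{S + Y}{5 + S}$
$h{\left(l,C \right)} = C \left(-28 + 7 C\right)$ ($h{\left(l,C \right)} = \left(\left(\left(4 - l\right) + 3\right) + l\right) \frac{-4 + C}{5 - 4} C = \left(\left(7 - l\right) + l\right) \frac{-4 + C}{1} C = 7 \cdot 1 \left(-4 + C\right) C = 7 \left(-4 + C\right) C = \left(-28 + 7 C\right) C = C \left(-28 + 7 C\right)$)
$\left(36 + h{\left(-1,-7 \right)}\right) \left(16 - -19\right) = \left(36 + 7 \left(-7\right) \left(-4 - 7\right)\right) \left(16 - -19\right) = \left(36 + 7 \left(-7\right) \left(-11\right)\right) \left(16 + 19\right) = \left(36 + 539\right) 35 = 575 \cdot 35 = 20125$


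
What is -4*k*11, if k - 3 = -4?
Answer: 44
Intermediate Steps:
k = -1 (k = 3 - 4 = -1)
-4*k*11 = -4*(-1)*11 = 4*11 = 44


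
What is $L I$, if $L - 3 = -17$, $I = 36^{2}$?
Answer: $-18144$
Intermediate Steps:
$I = 1296$
$L = -14$ ($L = 3 - 17 = -14$)
$L I = \left(-14\right) 1296 = -18144$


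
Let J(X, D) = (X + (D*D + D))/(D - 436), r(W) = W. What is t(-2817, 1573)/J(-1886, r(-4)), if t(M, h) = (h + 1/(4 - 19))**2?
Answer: 24493780784/42165 ≈ 5.8090e+5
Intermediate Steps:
J(X, D) = (D + X + D**2)/(-436 + D) (J(X, D) = (X + (D**2 + D))/(-436 + D) = (X + (D + D**2))/(-436 + D) = (D + X + D**2)/(-436 + D))
t(M, h) = (-1/15 + h)**2 (t(M, h) = (h + 1/(-15))**2 = (h - 1/15)**2 = (-1/15 + h)**2)
t(-2817, 1573)/J(-1886, r(-4)) = ((-1 + 15*1573)**2/225)/(((-4 - 1886 + (-4)**2)/(-436 - 4))) = ((-1 + 23595)**2/225)/(((-4 - 1886 + 16)/(-440))) = ((1/225)*23594**2)/((-1/440*(-1874))) = ((1/225)*556676836)/(937/220) = (556676836/225)*(220/937) = 24493780784/42165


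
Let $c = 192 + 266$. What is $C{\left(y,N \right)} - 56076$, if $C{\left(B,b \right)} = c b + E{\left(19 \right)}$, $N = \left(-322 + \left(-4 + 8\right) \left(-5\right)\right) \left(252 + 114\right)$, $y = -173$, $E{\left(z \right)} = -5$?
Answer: $-57384857$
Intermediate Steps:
$c = 458$
$N = -125172$ ($N = \left(-322 + 4 \left(-5\right)\right) 366 = \left(-322 - 20\right) 366 = \left(-342\right) 366 = -125172$)
$C{\left(B,b \right)} = -5 + 458 b$ ($C{\left(B,b \right)} = 458 b - 5 = -5 + 458 b$)
$C{\left(y,N \right)} - 56076 = \left(-5 + 458 \left(-125172\right)\right) - 56076 = \left(-5 - 57328776\right) - 56076 = -57328781 - 56076 = -57384857$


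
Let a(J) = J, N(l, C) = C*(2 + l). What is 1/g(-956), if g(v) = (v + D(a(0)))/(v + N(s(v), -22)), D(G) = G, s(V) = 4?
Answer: 272/239 ≈ 1.1381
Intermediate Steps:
g(v) = v/(-132 + v) (g(v) = (v + 0)/(v - 22*(2 + 4)) = v/(v - 22*6) = v/(v - 132) = v/(-132 + v))
1/g(-956) = 1/(-956/(-132 - 956)) = 1/(-956/(-1088)) = 1/(-956*(-1/1088)) = 1/(239/272) = 272/239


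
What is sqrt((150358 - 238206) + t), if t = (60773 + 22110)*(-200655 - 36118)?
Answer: I*sqrt(19624544407) ≈ 1.4009e+5*I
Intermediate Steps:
t = -19624456559 (t = 82883*(-236773) = -19624456559)
sqrt((150358 - 238206) + t) = sqrt((150358 - 238206) - 19624456559) = sqrt(-87848 - 19624456559) = sqrt(-19624544407) = I*sqrt(19624544407)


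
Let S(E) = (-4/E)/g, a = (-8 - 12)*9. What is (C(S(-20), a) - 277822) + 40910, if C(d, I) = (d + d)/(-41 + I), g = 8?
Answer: -1047151041/4420 ≈ -2.3691e+5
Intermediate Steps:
a = -180 (a = -20*9 = -180)
S(E) = -1/(2*E) (S(E) = -4/E/8 = -4/E*(1/8) = -1/(2*E))
C(d, I) = 2*d/(-41 + I) (C(d, I) = (2*d)/(-41 + I) = 2*d/(-41 + I))
(C(S(-20), a) - 277822) + 40910 = (2*(-1/2/(-20))/(-41 - 180) - 277822) + 40910 = (2*(-1/2*(-1/20))/(-221) - 277822) + 40910 = (2*(1/40)*(-1/221) - 277822) + 40910 = (-1/4420 - 277822) + 40910 = -1227973241/4420 + 40910 = -1047151041/4420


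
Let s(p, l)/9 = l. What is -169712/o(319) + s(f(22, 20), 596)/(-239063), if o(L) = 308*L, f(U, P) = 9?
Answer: -934065536/533827679 ≈ -1.7498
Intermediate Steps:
s(p, l) = 9*l
-169712/o(319) + s(f(22, 20), 596)/(-239063) = -169712/(308*319) + (9*596)/(-239063) = -169712/98252 + 5364*(-1/239063) = -169712*1/98252 - 5364/239063 = -42428/24563 - 5364/239063 = -934065536/533827679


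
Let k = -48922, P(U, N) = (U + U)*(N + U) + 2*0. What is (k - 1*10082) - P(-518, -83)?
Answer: -681640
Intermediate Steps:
P(U, N) = 2*U*(N + U) (P(U, N) = (2*U)*(N + U) + 0 = 2*U*(N + U) + 0 = 2*U*(N + U))
(k - 1*10082) - P(-518, -83) = (-48922 - 1*10082) - 2*(-518)*(-83 - 518) = (-48922 - 10082) - 2*(-518)*(-601) = -59004 - 1*622636 = -59004 - 622636 = -681640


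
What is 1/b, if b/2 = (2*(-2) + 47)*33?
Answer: 1/2838 ≈ 0.00035236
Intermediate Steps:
b = 2838 (b = 2*((2*(-2) + 47)*33) = 2*((-4 + 47)*33) = 2*(43*33) = 2*1419 = 2838)
1/b = 1/2838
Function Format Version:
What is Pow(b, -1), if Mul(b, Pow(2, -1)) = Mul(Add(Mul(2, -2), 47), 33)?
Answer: Rational(1, 2838) ≈ 0.00035236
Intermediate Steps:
b = 2838 (b = Mul(2, Mul(Add(Mul(2, -2), 47), 33)) = Mul(2, Mul(Add(-4, 47), 33)) = Mul(2, Mul(43, 33)) = Mul(2, 1419) = 2838)
Pow(b, -1) = Pow(2838, -1) = Rational(1, 2838)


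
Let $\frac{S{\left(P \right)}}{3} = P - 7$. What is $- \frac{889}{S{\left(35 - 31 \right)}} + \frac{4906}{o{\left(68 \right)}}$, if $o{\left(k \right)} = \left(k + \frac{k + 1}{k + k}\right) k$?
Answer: $\frac{761011}{7623} \approx 99.831$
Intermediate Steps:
$o{\left(k \right)} = k \left(k + \frac{1 + k}{2 k}\right)$ ($o{\left(k \right)} = \left(k + \frac{1 + k}{2 k}\right) k = k \left(k + \frac{1 + k}{2 k}\right)$)
$S{\left(P \right)} = -21 + 3 P$ ($S{\left(P \right)} = 3 \left(P - 7\right) = 3 \left(-7 + P\right) = -21 + 3 P$)
$- \frac{889}{S{\left(35 - 31 \right)}} + \frac{4906}{o{\left(68 \right)}} = - \frac{889}{-21 + 3 \left(35 - 31\right)} + \frac{4906}{\frac{1}{2} + 68^{2} + \frac{1}{2} \cdot 68} = - \frac{889}{-21 + 3 \left(35 - 31\right)} + \frac{4906}{\frac{1}{2} + 4624 + 34} = - \frac{889}{-21 + 3 \cdot 4} + \frac{4906}{\frac{9317}{2}} = - \frac{889}{-21 + 12} + 4906 \cdot \frac{2}{9317} = - \frac{889}{-9} + \frac{892}{847} = \left(-889\right) \left(- \frac{1}{9}\right) + \frac{892}{847} = \frac{889}{9} + \frac{892}{847} = \frac{761011}{7623}$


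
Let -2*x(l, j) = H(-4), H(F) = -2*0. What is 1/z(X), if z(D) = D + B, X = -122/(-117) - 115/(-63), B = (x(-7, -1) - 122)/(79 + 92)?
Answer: 15561/33529 ≈ 0.46411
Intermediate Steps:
H(F) = 0
x(l, j) = 0 (x(l, j) = -½*0 = 0)
B = -122/171 (B = (0 - 122)/(79 + 92) = -122/171 ≈ -0.71345)
X = 261/91 (X = -122*(-1/117) - 115*(-1/63) = 122/117 + 115/63 = 261/91 ≈ 2.8681)
z(D) = -122/171 + D (z(D) = D - 122/171 = -122/171 + D)
1/z(X) = 1/(-122/171 + 261/91) = 1/(33529/15561) = 15561/33529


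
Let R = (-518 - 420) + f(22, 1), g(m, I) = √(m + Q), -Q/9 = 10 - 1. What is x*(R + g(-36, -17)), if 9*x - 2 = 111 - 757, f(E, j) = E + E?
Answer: 191912/3 - 644*I*√13/3 ≈ 63971.0 - 773.99*I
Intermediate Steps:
Q = -81 (Q = -9*(10 - 1) = -9*9 = -81)
g(m, I) = √(-81 + m) (g(m, I) = √(m - 81) = √(-81 + m))
f(E, j) = 2*E
x = -644/9 (x = 2/9 + (111 - 757)/9 = 2/9 + (⅑)*(-646) = 2/9 - 646/9 = -644/9 ≈ -71.556)
R = -894 (R = (-518 - 420) + 2*22 = -938 + 44 = -894)
x*(R + g(-36, -17)) = -644*(-894 + √(-81 - 36))/9 = -644*(-894 + √(-117))/9 = -644*(-894 + 3*I*√13)/9 = 191912/3 - 644*I*√13/3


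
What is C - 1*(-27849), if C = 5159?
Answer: 33008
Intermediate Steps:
C - 1*(-27849) = 5159 - 1*(-27849) = 5159 + 27849 = 33008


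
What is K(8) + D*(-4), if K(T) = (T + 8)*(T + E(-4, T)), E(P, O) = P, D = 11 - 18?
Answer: 92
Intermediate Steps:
D = -7
K(T) = (-4 + T)*(8 + T) (K(T) = (T + 8)*(T - 4) = (8 + T)*(-4 + T) = (-4 + T)*(8 + T))
K(8) + D*(-4) = (-32 + 8² + 4*8) - 7*(-4) = (-32 + 64 + 32) + 28 = 64 + 28 = 92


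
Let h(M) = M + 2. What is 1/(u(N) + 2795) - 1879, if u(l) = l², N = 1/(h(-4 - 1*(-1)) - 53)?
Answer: -15314262343/8150221 ≈ -1879.0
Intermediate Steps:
h(M) = 2 + M
N = -1/54 (N = 1/((2 + (-4 - 1*(-1))) - 53) = 1/((2 + (-4 + 1)) - 53) = 1/((2 - 3) - 53) = 1/(-1 - 53) = 1/(-54) = -1/54 ≈ -0.018519)
1/(u(N) + 2795) - 1879 = 1/((-1/54)² + 2795) - 1879 = 1/(1/2916 + 2795) - 1879 = 1/(8150221/2916) - 1879 = 2916/8150221 - 1879 = -15314262343/8150221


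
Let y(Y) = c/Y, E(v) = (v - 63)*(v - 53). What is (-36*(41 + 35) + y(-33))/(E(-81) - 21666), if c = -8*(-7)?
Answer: 45172/39105 ≈ 1.1551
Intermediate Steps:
c = 56
E(v) = (-63 + v)*(-53 + v)
y(Y) = 56/Y
(-36*(41 + 35) + y(-33))/(E(-81) - 21666) = (-36*(41 + 35) + 56/(-33))/((3339 + (-81)² - 116*(-81)) - 21666) = (-36*76 + 56*(-1/33))/((3339 + 6561 + 9396) - 21666) = (-2736 - 56/33)/(19296 - 21666) = -90344/33/(-2370) = -90344/33*(-1/2370) = 45172/39105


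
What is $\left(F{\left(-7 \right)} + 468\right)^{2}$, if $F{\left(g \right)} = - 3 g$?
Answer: $239121$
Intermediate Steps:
$\left(F{\left(-7 \right)} + 468\right)^{2} = \left(\left(-3\right) \left(-7\right) + 468\right)^{2} = \left(21 + 468\right)^{2} = 489^{2} = 239121$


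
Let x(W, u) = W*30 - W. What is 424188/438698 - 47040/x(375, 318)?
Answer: -534110314/159028025 ≈ -3.3586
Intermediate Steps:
x(W, u) = 29*W (x(W, u) = 30*W - W = 29*W)
424188/438698 - 47040/x(375, 318) = 424188/438698 - 47040/(29*375) = 424188*(1/438698) - 47040/10875 = 212094/219349 - 47040*1/10875 = 212094/219349 - 3136/725 = -534110314/159028025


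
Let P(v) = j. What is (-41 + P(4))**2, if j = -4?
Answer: 2025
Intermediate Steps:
P(v) = -4
(-41 + P(4))**2 = (-41 - 4)**2 = (-45)**2 = 2025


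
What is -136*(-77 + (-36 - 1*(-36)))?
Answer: 10472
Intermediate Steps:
-136*(-77 + (-36 - 1*(-36))) = -136*(-77 + (-36 + 36)) = -136*(-77 + 0) = -136*(-77) = 10472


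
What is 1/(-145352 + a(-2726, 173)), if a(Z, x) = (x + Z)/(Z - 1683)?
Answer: -4409/640854415 ≈ -6.8799e-6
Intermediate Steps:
a(Z, x) = (Z + x)/(-1683 + Z)
1/(-145352 + a(-2726, 173)) = 1/(-145352 + (-2726 + 173)/(-1683 - 2726)) = 1/(-145352 - 2553/(-4409)) = 1/(-145352 - 1/4409*(-2553)) = 1/(-145352 + 2553/4409) = 1/(-640854415/4409) = -4409/640854415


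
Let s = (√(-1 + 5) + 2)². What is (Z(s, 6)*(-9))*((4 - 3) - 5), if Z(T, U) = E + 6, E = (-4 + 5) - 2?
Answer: 180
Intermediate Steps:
E = -1 (E = 1 - 2 = -1)
s = 16 (s = (√4 + 2)² = (2 + 2)² = 4² = 16)
Z(T, U) = 5 (Z(T, U) = -1 + 6 = 5)
(Z(s, 6)*(-9))*((4 - 3) - 5) = (5*(-9))*((4 - 3) - 5) = -45*(1 - 5) = -45*(-4) = 180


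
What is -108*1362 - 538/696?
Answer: -51189677/348 ≈ -1.4710e+5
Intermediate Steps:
-108*1362 - 538/696 = -147096 - 538*1/696 = -147096 - 269/348 = -51189677/348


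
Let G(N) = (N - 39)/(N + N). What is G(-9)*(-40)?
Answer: -320/3 ≈ -106.67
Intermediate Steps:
G(N) = (-39 + N)/(2*N) (G(N) = (-39 + N)/((2*N)) = (-39 + N)*(1/(2*N)) = (-39 + N)/(2*N))
G(-9)*(-40) = ((½)*(-39 - 9)/(-9))*(-40) = ((½)*(-⅑)*(-48))*(-40) = (8/3)*(-40) = -320/3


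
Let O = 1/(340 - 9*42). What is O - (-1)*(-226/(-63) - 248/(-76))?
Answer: 16337/2394 ≈ 6.8241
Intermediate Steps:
O = -1/38 (O = 1/(340 - 378) = 1/(-38) = -1/38 ≈ -0.026316)
O - (-1)*(-226/(-63) - 248/(-76)) = -1/38 - (-1)*(-226/(-63) - 248/(-76)) = -1/38 - (-1)*(-226*(-1/63) - 248*(-1/76)) = -1/38 - (-1)*(226/63 + 62/19) = -1/38 - (-1)*8200/1197 = -1/38 - 1*(-8200/1197) = -1/38 + 8200/1197 = 16337/2394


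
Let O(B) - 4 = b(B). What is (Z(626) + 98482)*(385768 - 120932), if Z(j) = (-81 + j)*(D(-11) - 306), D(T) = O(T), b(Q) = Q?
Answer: -19095470108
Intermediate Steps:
O(B) = 4 + B
D(T) = 4 + T
Z(j) = 25353 - 313*j (Z(j) = (-81 + j)*((4 - 11) - 306) = (-81 + j)*(-7 - 306) = (-81 + j)*(-313) = 25353 - 313*j)
(Z(626) + 98482)*(385768 - 120932) = ((25353 - 313*626) + 98482)*(385768 - 120932) = ((25353 - 195938) + 98482)*264836 = (-170585 + 98482)*264836 = -72103*264836 = -19095470108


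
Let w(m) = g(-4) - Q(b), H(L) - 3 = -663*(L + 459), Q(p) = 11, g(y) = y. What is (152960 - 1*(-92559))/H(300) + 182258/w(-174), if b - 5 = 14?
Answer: -30572819999/2516070 ≈ -12151.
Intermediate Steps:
b = 19 (b = 5 + 14 = 19)
H(L) = -304314 - 663*L (H(L) = 3 - 663*(L + 459) = 3 - 663*(459 + L) = 3 + (-304317 - 663*L) = -304314 - 663*L)
w(m) = -15 (w(m) = -4 - 1*11 = -4 - 11 = -15)
(152960 - 1*(-92559))/H(300) + 182258/w(-174) = (152960 - 1*(-92559))/(-304314 - 663*300) + 182258/(-15) = (152960 + 92559)/(-304314 - 198900) + 182258*(-1/15) = 245519/(-503214) - 182258/15 = 245519*(-1/503214) - 182258/15 = -245519/503214 - 182258/15 = -30572819999/2516070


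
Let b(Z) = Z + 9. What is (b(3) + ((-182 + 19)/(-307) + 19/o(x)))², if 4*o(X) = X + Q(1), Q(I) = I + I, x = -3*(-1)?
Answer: 1811949489/2356225 ≈ 769.00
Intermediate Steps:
x = 3
b(Z) = 9 + Z
Q(I) = 2*I
o(X) = ½ + X/4 (o(X) = (X + 2*1)/4 = (X + 2)/4 = (2 + X)/4 = ½ + X/4)
(b(3) + ((-182 + 19)/(-307) + 19/o(x)))² = ((9 + 3) + ((-182 + 19)/(-307) + 19/(½ + (¼)*3)))² = (12 + (-163*(-1/307) + 19/(½ + ¾)))² = (12 + (163/307 + 19/(5/4)))² = (12 + (163/307 + 19*(⅘)))² = (12 + (163/307 + 76/5))² = (12 + 24147/1535)² = (42567/1535)² = 1811949489/2356225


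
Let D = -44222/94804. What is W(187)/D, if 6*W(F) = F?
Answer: -4432087/66333 ≈ -66.816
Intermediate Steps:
W(F) = F/6
D = -22111/47402 (D = -44222*1/94804 = -22111/47402 ≈ -0.46646)
W(187)/D = ((1/6)*187)/(-22111/47402) = (187/6)*(-47402/22111) = -4432087/66333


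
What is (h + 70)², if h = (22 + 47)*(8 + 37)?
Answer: 10080625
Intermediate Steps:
h = 3105 (h = 69*45 = 3105)
(h + 70)² = (3105 + 70)² = 3175² = 10080625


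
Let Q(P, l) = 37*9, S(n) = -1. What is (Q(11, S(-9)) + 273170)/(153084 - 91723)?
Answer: 273503/61361 ≈ 4.4573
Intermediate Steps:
Q(P, l) = 333
(Q(11, S(-9)) + 273170)/(153084 - 91723) = (333 + 273170)/(153084 - 91723) = 273503/61361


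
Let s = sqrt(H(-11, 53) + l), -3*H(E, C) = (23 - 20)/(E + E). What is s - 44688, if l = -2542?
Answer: -44688 + I*sqrt(1230306)/22 ≈ -44688.0 + 50.418*I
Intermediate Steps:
H(E, C) = -1/(2*E) (H(E, C) = -(23 - 20)/(3*(E + E)) = -1/(2*E))
s = I*sqrt(1230306)/22 (s = sqrt(-1/2/(-11) - 2542) = sqrt(-1/2*(-1/11) - 2542) = sqrt(1/22 - 2542) = sqrt(-55923/22) = I*sqrt(1230306)/22 ≈ 50.418*I)
s - 44688 = I*sqrt(1230306)/22 - 44688 = -44688 + I*sqrt(1230306)/22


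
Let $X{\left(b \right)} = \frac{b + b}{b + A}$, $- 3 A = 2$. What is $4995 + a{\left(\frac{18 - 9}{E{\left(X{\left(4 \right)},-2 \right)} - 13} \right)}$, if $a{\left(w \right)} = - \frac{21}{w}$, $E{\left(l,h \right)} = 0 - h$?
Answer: $\frac{15062}{3} \approx 5020.7$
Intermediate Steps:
$A = - \frac{2}{3}$ ($A = \left(- \frac{1}{3}\right) 2 = - \frac{2}{3} \approx -0.66667$)
$X{\left(b \right)} = \frac{2 b}{- \frac{2}{3} + b}$ ($X{\left(b \right)} = \frac{b + b}{b - \frac{2}{3}} = \frac{2 b}{- \frac{2}{3} + b}$)
$E{\left(l,h \right)} = - h$
$4995 + a{\left(\frac{18 - 9}{E{\left(X{\left(4 \right)},-2 \right)} - 13} \right)} = 4995 - \frac{21}{\left(18 - 9\right) \frac{1}{\left(-1\right) \left(-2\right) - 13}} = 4995 - \frac{21}{9 \frac{1}{2 - 13}} = 4995 - \frac{21}{9 \frac{1}{-11}} = 4995 - \frac{21}{9 \left(- \frac{1}{11}\right)} = 4995 - \frac{21}{- \frac{9}{11}} = 4995 - - \frac{77}{3} = 4995 + \frac{77}{3} = \frac{15062}{3}$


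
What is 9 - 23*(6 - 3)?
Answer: -60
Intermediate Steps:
9 - 23*(6 - 3) = 9 - 23*3 = 9 - 69 = -60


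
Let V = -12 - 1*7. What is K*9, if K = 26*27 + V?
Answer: 6147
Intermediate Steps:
V = -19 (V = -12 - 7 = -19)
K = 683 (K = 26*27 - 19 = 702 - 19 = 683)
K*9 = 683*9 = 6147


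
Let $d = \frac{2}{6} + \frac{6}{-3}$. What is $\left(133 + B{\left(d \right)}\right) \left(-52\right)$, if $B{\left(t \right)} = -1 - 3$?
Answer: $-6708$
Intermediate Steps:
$d = - \frac{5}{3}$ ($d = 2 \cdot \frac{1}{6} + 6 \left(- \frac{1}{3}\right) = \frac{1}{3} - 2 = - \frac{5}{3} \approx -1.6667$)
$B{\left(t \right)} = -4$ ($B{\left(t \right)} = -1 - 3 = -4$)
$\left(133 + B{\left(d \right)}\right) \left(-52\right) = \left(133 - 4\right) \left(-52\right) = 129 \left(-52\right) = -6708$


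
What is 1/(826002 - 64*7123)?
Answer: 1/370130 ≈ 2.7018e-6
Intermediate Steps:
1/(826002 - 64*7123) = 1/(826002 - 455872) = 1/370130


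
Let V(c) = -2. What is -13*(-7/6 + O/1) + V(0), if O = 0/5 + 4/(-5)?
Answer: 707/30 ≈ 23.567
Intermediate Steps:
O = -⅘ (O = 0*(⅕) + 4*(-⅕) = 0 - ⅘ = -⅘ ≈ -0.80000)
-13*(-7/6 + O/1) + V(0) = -13*(-7/6 - ⅘/1) - 2 = -13*(-7*⅙ - ⅘*1) - 2 = -13*(-7/6 - ⅘) - 2 = -13*(-59/30) - 2 = 767/30 - 2 = 707/30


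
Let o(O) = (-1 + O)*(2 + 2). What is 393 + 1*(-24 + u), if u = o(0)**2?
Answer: 385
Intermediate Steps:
o(O) = -4 + 4*O (o(O) = (-1 + O)*4 = -4 + 4*O)
u = 16 (u = (-4 + 4*0)**2 = (-4 + 0)**2 = (-4)**2 = 16)
393 + 1*(-24 + u) = 393 + 1*(-24 + 16) = 393 + 1*(-8) = 393 - 8 = 385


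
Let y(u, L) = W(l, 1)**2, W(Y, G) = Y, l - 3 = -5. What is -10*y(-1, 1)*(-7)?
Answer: 280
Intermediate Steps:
l = -2 (l = 3 - 5 = -2)
y(u, L) = 4 (y(u, L) = (-2)**2 = 4)
-10*y(-1, 1)*(-7) = -10*4*(-7) = -40*(-7) = 280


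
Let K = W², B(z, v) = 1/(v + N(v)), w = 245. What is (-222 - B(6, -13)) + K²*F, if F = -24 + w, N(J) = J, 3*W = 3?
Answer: -25/26 ≈ -0.96154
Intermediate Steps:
W = 1 (W = (⅓)*3 = 1)
B(z, v) = 1/(2*v) (B(z, v) = 1/(v + v) = 1/(2*v))
K = 1 (K = 1² = 1)
F = 221 (F = -24 + 245 = 221)
(-222 - B(6, -13)) + K²*F = (-222 - 1/(2*(-13))) + 1²*221 = (-222 - (-1)/(2*13)) + 1*221 = (-222 - 1*(-1/26)) + 221 = (-222 + 1/26) + 221 = -5771/26 + 221 = -25/26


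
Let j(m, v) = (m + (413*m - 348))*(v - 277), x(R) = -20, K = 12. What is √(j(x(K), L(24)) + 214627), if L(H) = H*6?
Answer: 7*√27799 ≈ 1167.1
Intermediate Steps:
L(H) = 6*H
j(m, v) = (-348 + 414*m)*(-277 + v) (j(m, v) = (m + (-348 + 413*m))*(-277 + v) = (-348 + 414*m)*(-277 + v))
√(j(x(K), L(24)) + 214627) = √((96396 - 114678*(-20) - 2088*24 + 414*(-20)*(6*24)) + 214627) = √((96396 + 2293560 - 348*144 + 414*(-20)*144) + 214627) = √((96396 + 2293560 - 50112 - 1192320) + 214627) = √(1147524 + 214627) = √1362151 = 7*√27799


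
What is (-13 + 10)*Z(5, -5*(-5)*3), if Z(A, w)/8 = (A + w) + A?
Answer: -2040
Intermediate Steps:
Z(A, w) = 8*w + 16*A (Z(A, w) = 8*((A + w) + A) = 8*(w + 2*A) = 8*w + 16*A)
(-13 + 10)*Z(5, -5*(-5)*3) = (-13 + 10)*(8*(-5*(-5)*3) + 16*5) = -3*(8*(25*3) + 80) = -3*(8*75 + 80) = -3*(600 + 80) = -3*680 = -2040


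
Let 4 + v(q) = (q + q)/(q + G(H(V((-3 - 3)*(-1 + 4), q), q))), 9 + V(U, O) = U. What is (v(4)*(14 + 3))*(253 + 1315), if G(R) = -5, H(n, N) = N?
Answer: -319872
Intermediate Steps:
V(U, O) = -9 + U
v(q) = -4 + 2*q/(-5 + q) (v(q) = -4 + (q + q)/(q - 5) = -4 + (2*q)/(-5 + q) = -4 + 2*q/(-5 + q))
(v(4)*(14 + 3))*(253 + 1315) = ((2*(10 - 1*4)/(-5 + 4))*(14 + 3))*(253 + 1315) = ((2*(10 - 4)/(-1))*17)*1568 = ((2*(-1)*6)*17)*1568 = -12*17*1568 = -204*1568 = -319872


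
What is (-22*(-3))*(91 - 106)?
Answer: -990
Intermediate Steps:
(-22*(-3))*(91 - 106) = 66*(-15) = -990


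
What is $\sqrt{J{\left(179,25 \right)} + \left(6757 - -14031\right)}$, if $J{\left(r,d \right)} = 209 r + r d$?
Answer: $\sqrt{62674} \approx 250.35$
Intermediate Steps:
$J{\left(r,d \right)} = 209 r + d r$
$\sqrt{J{\left(179,25 \right)} + \left(6757 - -14031\right)} = \sqrt{179 \left(209 + 25\right) + \left(6757 - -14031\right)} = \sqrt{179 \cdot 234 + \left(6757 + 14031\right)} = \sqrt{41886 + 20788} = \sqrt{62674}$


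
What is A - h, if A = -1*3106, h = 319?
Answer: -3425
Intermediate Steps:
A = -3106
A - h = -3106 - 1*319 = -3106 - 319 = -3425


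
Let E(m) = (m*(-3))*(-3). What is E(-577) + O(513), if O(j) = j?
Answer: -4680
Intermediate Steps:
E(m) = 9*m (E(m) = -3*m*(-3) = 9*m)
E(-577) + O(513) = 9*(-577) + 513 = -5193 + 513 = -4680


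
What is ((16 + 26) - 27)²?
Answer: 225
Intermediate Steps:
((16 + 26) - 27)² = (42 - 27)² = 15² = 225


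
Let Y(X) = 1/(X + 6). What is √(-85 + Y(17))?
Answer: I*√44942/23 ≈ 9.2172*I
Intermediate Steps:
Y(X) = 1/(6 + X)
√(-85 + Y(17)) = √(-85 + 1/(6 + 17)) = √(-85 + 1/23) = √(-1954/23) = I*√44942/23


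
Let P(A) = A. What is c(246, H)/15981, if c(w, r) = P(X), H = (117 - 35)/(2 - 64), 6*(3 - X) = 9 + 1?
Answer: 4/47943 ≈ 8.3432e-5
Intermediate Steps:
X = 4/3 (X = 3 - (9 + 1)/6 = 3 - ⅙*10 = 3 - 5/3 = 4/3 ≈ 1.3333)
H = -41/31 (H = 82/(-62) = 82*(-1/62) = -41/31 ≈ -1.3226)
c(w, r) = 4/3
c(246, H)/15981 = (4/3)/15981 = (4/3)*(1/15981) = 4/47943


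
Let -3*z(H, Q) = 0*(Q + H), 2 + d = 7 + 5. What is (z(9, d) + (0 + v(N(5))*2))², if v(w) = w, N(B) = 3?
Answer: 36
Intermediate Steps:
d = 10 (d = -2 + (7 + 5) = -2 + 12 = 10)
z(H, Q) = 0 (z(H, Q) = -0*(Q + H) = -0*(H + Q) = -⅓*0 = 0)
(z(9, d) + (0 + v(N(5))*2))² = (0 + (0 + 3*2))² = (0 + (0 + 6))² = (0 + 6)² = 6² = 36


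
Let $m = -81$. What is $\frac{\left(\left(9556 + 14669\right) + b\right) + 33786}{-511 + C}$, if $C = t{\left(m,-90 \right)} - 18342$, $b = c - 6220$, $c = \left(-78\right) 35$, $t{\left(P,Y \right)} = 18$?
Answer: $- \frac{49061}{18835} \approx -2.6048$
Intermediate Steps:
$c = -2730$
$b = -8950$ ($b = -2730 - 6220 = -8950$)
$C = -18324$ ($C = 18 - 18342 = -18324$)
$\frac{\left(\left(9556 + 14669\right) + b\right) + 33786}{-511 + C} = \frac{\left(\left(9556 + 14669\right) - 8950\right) + 33786}{-511 - 18324} = \frac{\left(24225 - 8950\right) + 33786}{-18835} = \left(15275 + 33786\right) \left(- \frac{1}{18835}\right) = 49061 \left(- \frac{1}{18835}\right) = - \frac{49061}{18835}$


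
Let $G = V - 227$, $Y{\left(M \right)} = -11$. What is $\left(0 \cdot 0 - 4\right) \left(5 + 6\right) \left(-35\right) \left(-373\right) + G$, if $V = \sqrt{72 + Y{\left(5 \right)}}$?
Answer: $-574647 + \sqrt{61} \approx -5.7464 \cdot 10^{5}$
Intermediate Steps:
$V = \sqrt{61}$ ($V = \sqrt{72 - 11} = \sqrt{61} \approx 7.8102$)
$G = -227 + \sqrt{61}$ ($G = \sqrt{61} - 227 = -227 + \sqrt{61} \approx -219.19$)
$\left(0 \cdot 0 - 4\right) \left(5 + 6\right) \left(-35\right) \left(-373\right) + G = \left(0 \cdot 0 - 4\right) \left(5 + 6\right) \left(-35\right) \left(-373\right) - \left(227 - \sqrt{61}\right) = \left(0 - 4\right) 11 \left(-35\right) \left(-373\right) - \left(227 - \sqrt{61}\right) = \left(-4\right) 11 \left(-35\right) \left(-373\right) - \left(227 - \sqrt{61}\right) = \left(-44\right) \left(-35\right) \left(-373\right) - \left(227 - \sqrt{61}\right) = 1540 \left(-373\right) - \left(227 - \sqrt{61}\right) = -574420 - \left(227 - \sqrt{61}\right) = -574647 + \sqrt{61}$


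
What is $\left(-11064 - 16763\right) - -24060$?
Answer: $-3767$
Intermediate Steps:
$\left(-11064 - 16763\right) - -24060 = \left(-11064 - 16763\right) + 24060 = -27827 + 24060 = -3767$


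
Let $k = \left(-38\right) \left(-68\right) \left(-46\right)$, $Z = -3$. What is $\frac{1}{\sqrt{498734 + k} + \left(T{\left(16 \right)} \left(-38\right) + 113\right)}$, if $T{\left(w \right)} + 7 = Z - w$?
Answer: $\frac{1101}{832331} - \frac{\sqrt{379870}}{832331} \approx 0.0005823$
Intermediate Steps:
$T{\left(w \right)} = -10 - w$ ($T{\left(w \right)} = -7 - \left(3 + w\right) = -10 - w$)
$k = -118864$ ($k = 2584 \left(-46\right) = -118864$)
$\frac{1}{\sqrt{498734 + k} + \left(T{\left(16 \right)} \left(-38\right) + 113\right)} = \frac{1}{\sqrt{498734 - 118864} + \left(\left(-10 - 16\right) \left(-38\right) + 113\right)} = \frac{1}{\sqrt{379870} + \left(\left(-10 - 16\right) \left(-38\right) + 113\right)} = \frac{1}{\sqrt{379870} + \left(\left(-26\right) \left(-38\right) + 113\right)} = \frac{1}{\sqrt{379870} + \left(988 + 113\right)} = \frac{1}{\sqrt{379870} + 1101} = \frac{1}{1101 + \sqrt{379870}}$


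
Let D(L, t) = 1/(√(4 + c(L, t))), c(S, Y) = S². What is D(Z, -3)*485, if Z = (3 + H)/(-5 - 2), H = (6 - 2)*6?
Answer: 679*√37/37 ≈ 111.63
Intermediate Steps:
H = 24 (H = 4*6 = 24)
Z = -27/7 (Z = (3 + 24)/(-5 - 2) = 27/(-7) = 27*(-⅐) = -27/7 ≈ -3.8571)
D(L, t) = (4 + L²)^(-½) (D(L, t) = 1/(√(4 + L²)) = (4 + L²)^(-½))
D(Z, -3)*485 = 485/√(4 + (-27/7)²) = 485/√(4 + 729/49) = 485/√(925/49) = (7*√37/185)*485 = 679*√37/37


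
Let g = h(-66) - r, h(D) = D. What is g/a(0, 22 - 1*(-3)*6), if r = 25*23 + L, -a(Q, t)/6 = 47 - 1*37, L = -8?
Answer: 211/20 ≈ 10.550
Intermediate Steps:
a(Q, t) = -60 (a(Q, t) = -6*(47 - 1*37) = -6*(47 - 37) = -6*10 = -60)
r = 567 (r = 25*23 - 8 = 575 - 8 = 567)
g = -633 (g = -66 - 1*567 = -66 - 567 = -633)
g/a(0, 22 - 1*(-3)*6) = -633/(-60) = -633*(-1/60) = 211/20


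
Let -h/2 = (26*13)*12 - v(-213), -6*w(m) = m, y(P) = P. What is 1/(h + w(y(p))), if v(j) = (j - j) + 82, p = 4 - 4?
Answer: -1/7948 ≈ -0.00012582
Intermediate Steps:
p = 0
w(m) = -m/6
v(j) = 82 (v(j) = 0 + 82 = 82)
h = -7948 (h = -2*((26*13)*12 - 1*82) = -2*(338*12 - 82) = -2*(4056 - 82) = -2*3974 = -7948)
1/(h + w(y(p))) = 1/(-7948 - ⅙*0) = 1/(-7948 + 0) = 1/(-7948) = -1/7948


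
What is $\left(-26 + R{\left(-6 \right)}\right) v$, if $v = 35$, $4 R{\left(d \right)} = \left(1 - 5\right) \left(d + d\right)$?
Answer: $-490$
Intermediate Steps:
$R{\left(d \right)} = - 2 d$ ($R{\left(d \right)} = \frac{\left(1 - 5\right) \left(d + d\right)}{4} = \frac{\left(-4\right) 2 d}{4} = \frac{\left(-8\right) d}{4} = - 2 d$)
$\left(-26 + R{\left(-6 \right)}\right) v = \left(-26 - -12\right) 35 = \left(-26 + 12\right) 35 = \left(-14\right) 35 = -490$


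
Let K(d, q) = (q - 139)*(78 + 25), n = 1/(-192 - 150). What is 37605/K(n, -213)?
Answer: -37605/36256 ≈ -1.0372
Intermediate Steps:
n = -1/342 (n = 1/(-342) = -1/342 ≈ -0.0029240)
K(d, q) = -14317 + 103*q (K(d, q) = (-139 + q)*103 = -14317 + 103*q)
37605/K(n, -213) = 37605/(-14317 + 103*(-213)) = 37605/(-14317 - 21939) = 37605/(-36256) = 37605*(-1/36256) = -37605/36256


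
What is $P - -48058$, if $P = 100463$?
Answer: $148521$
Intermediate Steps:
$P - -48058 = 100463 - -48058 = 100463 + 48058 = 148521$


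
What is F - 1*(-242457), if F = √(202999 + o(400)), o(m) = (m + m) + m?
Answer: 242457 + √204199 ≈ 2.4291e+5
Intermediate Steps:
o(m) = 3*m (o(m) = 2*m + m = 3*m)
F = √204199 (F = √(202999 + 3*400) = √(202999 + 1200) = √204199 ≈ 451.88)
F - 1*(-242457) = √204199 - 1*(-242457) = √204199 + 242457 = 242457 + √204199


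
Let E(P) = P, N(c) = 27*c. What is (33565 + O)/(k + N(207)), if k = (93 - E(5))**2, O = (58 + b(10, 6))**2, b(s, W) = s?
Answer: 38189/13333 ≈ 2.8642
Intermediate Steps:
O = 4624 (O = (58 + 10)**2 = 68**2 = 4624)
k = 7744 (k = (93 - 1*5)**2 = (93 - 5)**2 = 88**2 = 7744)
(33565 + O)/(k + N(207)) = (33565 + 4624)/(7744 + 27*207) = 38189/(7744 + 5589) = 38189/13333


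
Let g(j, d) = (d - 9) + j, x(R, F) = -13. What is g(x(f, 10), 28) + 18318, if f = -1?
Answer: 18324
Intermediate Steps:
g(j, d) = -9 + d + j (g(j, d) = (-9 + d) + j = -9 + d + j)
g(x(f, 10), 28) + 18318 = (-9 + 28 - 13) + 18318 = 6 + 18318 = 18324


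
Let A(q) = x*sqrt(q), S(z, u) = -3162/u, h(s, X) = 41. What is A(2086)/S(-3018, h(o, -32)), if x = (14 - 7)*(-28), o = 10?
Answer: 4018*sqrt(2086)/1581 ≈ 116.07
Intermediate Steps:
x = -196 (x = 7*(-28) = -196)
A(q) = -196*sqrt(q)
A(2086)/S(-3018, h(o, -32)) = (-196*sqrt(2086))/((-3162/41)) = (-196*sqrt(2086))/((-3162*1/41)) = (-196*sqrt(2086))/(-3162/41) = -196*sqrt(2086)*(-41/3162) = 4018*sqrt(2086)/1581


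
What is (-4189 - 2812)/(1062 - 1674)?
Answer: 7001/612 ≈ 11.440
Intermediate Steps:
(-4189 - 2812)/(1062 - 1674) = -7001/(-612) = -7001*(-1/612) = 7001/612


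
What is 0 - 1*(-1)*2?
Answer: 2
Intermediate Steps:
0 - 1*(-1)*2 = 0 + 1*2 = 0 + 2 = 2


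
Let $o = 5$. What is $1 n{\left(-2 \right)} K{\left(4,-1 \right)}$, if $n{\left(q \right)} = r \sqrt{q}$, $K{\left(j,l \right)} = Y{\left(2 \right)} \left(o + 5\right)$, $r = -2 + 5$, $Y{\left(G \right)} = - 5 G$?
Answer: $- 300 i \sqrt{2} \approx - 424.26 i$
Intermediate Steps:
$r = 3$
$K{\left(j,l \right)} = -100$ ($K{\left(j,l \right)} = \left(-5\right) 2 \left(5 + 5\right) = \left(-10\right) 10 = -100$)
$n{\left(q \right)} = 3 \sqrt{q}$
$1 n{\left(-2 \right)} K{\left(4,-1 \right)} = 1 \cdot 3 \sqrt{-2} \left(-100\right) = 1 \cdot 3 i \sqrt{2} \left(-100\right) = 3 i \sqrt{2} \left(-100\right) = - 300 i \sqrt{2}$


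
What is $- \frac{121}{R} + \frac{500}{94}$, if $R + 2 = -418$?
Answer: $\frac{110687}{19740} \approx 5.6072$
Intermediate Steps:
$R = -420$ ($R = -2 - 418 = -420$)
$- \frac{121}{R} + \frac{500}{94} = - \frac{121}{-420} + \frac{500}{94} = \left(-121\right) \left(- \frac{1}{420}\right) + 500 \cdot \frac{1}{94} = \frac{121}{420} + \frac{250}{47} = \frac{110687}{19740}$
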